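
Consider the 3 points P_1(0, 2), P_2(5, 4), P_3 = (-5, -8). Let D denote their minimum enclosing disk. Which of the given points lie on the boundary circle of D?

P_2, P_3

Side lengths²: P_1P_2² = 29, P_1P_3² = 125, P_2P_3² = 244.
Since P_2P_3² = 244 ≥ 125 + 29 = 154, the angle opposite P_2P_3 is not acute, so the smallest enclosing circle has P_2P_3 as diameter.
Centre = midpoint of P_2P_3 = (0, -2), r² = 244/4 = 61.
The points at distance exactly r from the centre are P_2, P_3 — 2 points.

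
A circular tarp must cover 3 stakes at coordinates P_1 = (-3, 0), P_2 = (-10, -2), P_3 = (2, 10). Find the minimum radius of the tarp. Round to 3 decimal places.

Side lengths²: P_1P_2² = 53, P_1P_3² = 125, P_2P_3² = 288.
Since P_2P_3² = 288 ≥ 125 + 53 = 178, the angle opposite P_2P_3 is not acute, so the smallest enclosing circle has P_2P_3 as diameter.
Centre = midpoint of P_2P_3 = (-4, 4), r² = 288/4 = 72.
r = √72 ≈ 8.485.

8.485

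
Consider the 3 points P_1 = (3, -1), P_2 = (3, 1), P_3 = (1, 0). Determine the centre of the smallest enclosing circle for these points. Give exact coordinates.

(2.25, 0)

Side lengths²: P_1P_2² = 4, P_1P_3² = 5, P_2P_3² = 5.
Since P_2P_3² = 5 < 5 + 4 = 9, the triangle is acute, so the smallest enclosing circle is the circumcircle.
Circumcentre = (2.25, 0), r² = 1.5625.
Centre = (2.25, 0).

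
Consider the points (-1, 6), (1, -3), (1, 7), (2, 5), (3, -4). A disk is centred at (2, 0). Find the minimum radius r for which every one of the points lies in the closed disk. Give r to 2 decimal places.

The required radius is the distance from (2, 0) to the farthest point.
Squared distances: 45, 10, 50, 25, 17.
Maximum is 50, attained at (1, 7).
r = √50 ≈ 7.07.

7.07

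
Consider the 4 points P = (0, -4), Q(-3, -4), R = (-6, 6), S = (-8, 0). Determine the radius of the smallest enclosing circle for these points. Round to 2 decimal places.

5.83

The farthest pair is P–R with squared distance 136. The circle on this segment as diameter has centre (-3, 1) and r² = 136/4 = 34.
Check Q: distance² to centre = 25 ≤ 34, so it lies inside.
All remaining points lie in this disk, and no smaller disk contains both endpoints, so this is the minimum enclosing circle.
r = √34 ≈ 5.83.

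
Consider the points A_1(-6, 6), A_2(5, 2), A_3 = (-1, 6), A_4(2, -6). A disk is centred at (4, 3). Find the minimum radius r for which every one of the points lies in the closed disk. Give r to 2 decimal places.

10.44

The required radius is the distance from (4, 3) to the farthest point.
Squared distances: 109, 2, 34, 85.
Maximum is 109, attained at A_1.
r = √109 ≈ 10.44.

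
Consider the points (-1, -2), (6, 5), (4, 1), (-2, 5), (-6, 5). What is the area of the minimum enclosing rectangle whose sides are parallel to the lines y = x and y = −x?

In coordinates u = x + y, v = x − y the rectangle is axis-aligned; the map (x,y)→(u,v) scales areas by 2.
u-values: -3, 11, 5, 3, -1; range = 11 − (-3) = 14.
v-values: 1, 1, 3, -7, -11; range = 3 − (-11) = 14.
Area = (14 × 14) / 2 = 98.

98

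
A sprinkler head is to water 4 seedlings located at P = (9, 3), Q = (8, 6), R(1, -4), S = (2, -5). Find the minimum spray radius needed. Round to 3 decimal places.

A smallest enclosing disk is always determined by at most three of the input points on its boundary.
The farthest pair is Q–S with squared distance 157. The circle on this segment as diameter has centre (5, 0.5) and r² = 157/4 = 39.25.
Check P: distance² to centre = 22.25 ≤ 39.25, so it lies inside.
All remaining points lie in this disk, and no smaller disk contains both endpoints, so this is the minimum enclosing circle.
r = √(39.25) ≈ 6.265.

6.265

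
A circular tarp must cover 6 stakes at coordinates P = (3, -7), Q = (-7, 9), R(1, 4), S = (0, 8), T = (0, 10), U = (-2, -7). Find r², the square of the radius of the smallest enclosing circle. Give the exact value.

A smallest enclosing disk is always determined by at most three of the input points on its boundary.
The farthest pair is P–Q with squared distance 356. The circle on this segment as diameter has centre (-2, 1) and r² = 356/4 = 89.
Check R: distance² to centre = 18 ≤ 89, so it lies inside.
All remaining points lie in this disk, and no smaller disk contains both endpoints, so this is the minimum enclosing circle.

89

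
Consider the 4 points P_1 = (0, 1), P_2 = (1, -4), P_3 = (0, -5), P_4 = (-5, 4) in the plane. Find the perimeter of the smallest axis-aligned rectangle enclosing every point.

30

Width = max x − min x = 1 − (-5) = 6.
Height = max y − min y = 4 − (-5) = 9.
Perimeter = 2(6 + 9) = 30.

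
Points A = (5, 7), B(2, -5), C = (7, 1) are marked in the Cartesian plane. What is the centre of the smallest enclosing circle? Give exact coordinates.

Side lengths²: AB² = 153, AC² = 40, BC² = 61.
Since AB² = 153 ≥ 61 + 40 = 101, the angle opposite AB is not acute, so the smallest enclosing circle has AB as diameter.
Centre = midpoint of AB = (3.5, 1), r² = 153/4 = 38.25.
Centre = (3.5, 1).

(3.5, 1)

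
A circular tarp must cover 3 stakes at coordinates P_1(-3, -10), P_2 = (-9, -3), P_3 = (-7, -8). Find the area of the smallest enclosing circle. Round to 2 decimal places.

Side lengths²: P_1P_2² = 85, P_1P_3² = 20, P_2P_3² = 29.
Since P_1P_2² = 85 ≥ 29 + 20 = 49, the angle opposite P_1P_2 is not acute, so the smallest enclosing circle has P_1P_2 as diameter.
Centre = midpoint of P_1P_2 = (-6, -6.5), r² = 85/4 = 21.25.
Area = π·r² = π·21.25 ≈ 66.76.

66.76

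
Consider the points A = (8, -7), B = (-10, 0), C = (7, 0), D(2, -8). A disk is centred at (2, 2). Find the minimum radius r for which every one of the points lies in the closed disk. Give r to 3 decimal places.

The required radius is the distance from (2, 2) to the farthest point.
Squared distances: 117, 148, 29, 100.
Maximum is 148, attained at B.
r = √148 ≈ 12.166.

12.166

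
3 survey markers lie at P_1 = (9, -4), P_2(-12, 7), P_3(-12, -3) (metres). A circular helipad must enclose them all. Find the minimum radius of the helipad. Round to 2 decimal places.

11.85

Side lengths²: P_1P_2² = 562, P_1P_3² = 442, P_2P_3² = 100.
Since P_1P_2² = 562 ≥ 442 + 100 = 542, the angle opposite P_1P_2 is not acute, so the smallest enclosing circle has P_1P_2 as diameter.
Centre = midpoint of P_1P_2 = (-1.5, 1.5), r² = 562/4 = 140.5.
r = √(140.5) ≈ 11.85.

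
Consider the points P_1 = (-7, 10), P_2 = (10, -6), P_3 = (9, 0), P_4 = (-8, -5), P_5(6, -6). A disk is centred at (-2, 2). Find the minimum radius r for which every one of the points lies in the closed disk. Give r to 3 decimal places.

14.422

The required radius is the distance from (-2, 2) to the farthest point.
Squared distances: 89, 208, 125, 85, 128.
Maximum is 208, attained at P_2.
r = √208 ≈ 14.422.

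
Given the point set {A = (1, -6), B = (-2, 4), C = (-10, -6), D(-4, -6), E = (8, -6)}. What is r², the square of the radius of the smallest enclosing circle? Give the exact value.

82

The minimum enclosing circle is determined by three boundary points: B, C, E.
Their circumcentre is (-1, -5) with r² = 82.
The farthest remaining point D is at distance² 10 ≤ 82.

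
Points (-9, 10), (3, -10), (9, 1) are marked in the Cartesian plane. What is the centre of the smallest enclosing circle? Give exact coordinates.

Call the three points A, B, C in the order given.
Side lengths²: AB² = 544, AC² = 405, BC² = 157.
Since AB² = 544 < 405 + 157 = 562, the triangle is acute, so the smallest enclosing circle is the circumcircle.
Circumcentre = (-37/14, 3/14), r² = 13345/98.
Centre = (-37/14, 3/14).

(-37/14, 3/14)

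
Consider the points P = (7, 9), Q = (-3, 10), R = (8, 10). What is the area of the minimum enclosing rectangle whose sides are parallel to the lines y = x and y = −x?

60.5

In coordinates u = x + y, v = x − y the rectangle is axis-aligned; the map (x,y)→(u,v) scales areas by 2.
u-values: 16, 7, 18; range = 18 − 7 = 11.
v-values: -2, -13, -2; range = -2 − (-13) = 11.
Area = (11 × 11) / 2 = 60.5.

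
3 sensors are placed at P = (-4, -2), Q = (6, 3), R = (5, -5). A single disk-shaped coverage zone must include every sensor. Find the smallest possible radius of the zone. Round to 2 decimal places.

5.70

Side lengths²: PQ² = 125, PR² = 90, QR² = 65.
Since PQ² = 125 < 90 + 65 = 155, the triangle is acute, so the smallest enclosing circle is the circumcircle.
Circumcentre = (1.5, -0.5), r² = 32.5.
r = √(32.5) ≈ 5.70.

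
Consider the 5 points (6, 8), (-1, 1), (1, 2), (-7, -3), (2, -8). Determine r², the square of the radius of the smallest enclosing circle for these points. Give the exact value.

130645/1681

The minimum enclosing circle is determined by three boundary points: (6, 8), (-7, -3), (2, -8).
Their circumcentre is (40/41, 31/41) with r² = 130645/1681.
The farthest remaining point (-1, 1) is at distance² 6661/1681 ≤ 130645/1681.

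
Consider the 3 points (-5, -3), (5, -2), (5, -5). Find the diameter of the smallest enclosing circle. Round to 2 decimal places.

Call the three points A, B, C in the order given.
Side lengths²: AB² = 101, AC² = 104, BC² = 9.
Since AC² = 104 < 101 + 9 = 110, the triangle is acute, so the smallest enclosing circle is the circumcircle.
Circumcentre = (0.1, -3.5), r² = 26.26.
Diameter = 2r = 2√(26.26) ≈ 10.25.

10.25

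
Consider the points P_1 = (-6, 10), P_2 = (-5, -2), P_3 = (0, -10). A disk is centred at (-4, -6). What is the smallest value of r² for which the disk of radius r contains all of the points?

260

The required radius is the distance from (-4, -6) to the farthest point.
Squared distances: 260, 17, 32.
Maximum is 260, attained at P_1.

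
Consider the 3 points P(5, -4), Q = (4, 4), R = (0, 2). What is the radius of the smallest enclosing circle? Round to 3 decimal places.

Side lengths²: PQ² = 65, PR² = 61, QR² = 20.
Since PQ² = 65 < 61 + 20 = 81, the triangle is acute, so the smallest enclosing circle is the circumcircle.
Circumcentre = (121/34, -2/17), r² = 19825/1156.
r = √(19825/1156) ≈ 4.141.

4.141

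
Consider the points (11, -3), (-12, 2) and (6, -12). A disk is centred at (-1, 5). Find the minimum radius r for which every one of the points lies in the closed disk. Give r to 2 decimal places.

The required radius is the distance from (-1, 5) to the farthest point.
Squared distances: 208, 130, 338.
Maximum is 338, attained at (6, -12).
r = √338 ≈ 18.38.

18.38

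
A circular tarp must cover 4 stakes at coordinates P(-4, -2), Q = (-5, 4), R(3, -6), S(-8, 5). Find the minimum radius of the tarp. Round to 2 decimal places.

A smallest enclosing disk is always determined by at most three of the input points on its boundary.
The farthest pair is R–S with squared distance 242. The circle on this segment as diameter has centre (-2.5, -0.5) and r² = 242/4 = 60.5.
Check P: distance² to centre = 4.5 ≤ 60.5, so it lies inside.
All remaining points lie in this disk, and no smaller disk contains both endpoints, so this is the minimum enclosing circle.
r = √(60.5) ≈ 7.78.

7.78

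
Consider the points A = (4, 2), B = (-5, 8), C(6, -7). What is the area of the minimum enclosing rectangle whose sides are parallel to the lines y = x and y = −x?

In coordinates u = x + y, v = x − y the rectangle is axis-aligned; the map (x,y)→(u,v) scales areas by 2.
u-values: 6, 3, -1; range = 6 − (-1) = 7.
v-values: 2, -13, 13; range = 13 − (-13) = 26.
Area = (7 × 26) / 2 = 91.

91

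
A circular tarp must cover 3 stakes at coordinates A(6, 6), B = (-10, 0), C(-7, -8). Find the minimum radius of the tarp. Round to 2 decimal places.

Side lengths²: AB² = 292, AC² = 365, BC² = 73.
Since AC² = 365 ≥ 292 + 73 = 365, the angle opposite AC is not acute, so the smallest enclosing circle has AC as diameter.
Centre = midpoint of AC = (-0.5, -1), r² = 365/4 = 91.25.
r = √(91.25) ≈ 9.55.

9.55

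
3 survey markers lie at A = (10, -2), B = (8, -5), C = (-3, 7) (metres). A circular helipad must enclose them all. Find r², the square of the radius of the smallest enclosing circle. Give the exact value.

66.25

Side lengths²: AB² = 13, AC² = 250, BC² = 265.
Since BC² = 265 ≥ 250 + 13 = 263, the angle opposite BC is not acute, so the smallest enclosing circle has BC as diameter.
Centre = midpoint of BC = (2.5, 1), r² = 265/4 = 66.25.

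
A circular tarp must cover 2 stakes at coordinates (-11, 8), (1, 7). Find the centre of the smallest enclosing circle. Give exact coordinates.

The smallest circle enclosing two points has them as diameter endpoints.
Centre = midpoint = (-5, 7.5); r² = |(-11, 8)−(1, 7)|²/4 = 145/4 = 36.25.
Centre = (-5, 7.5).

(-5, 7.5)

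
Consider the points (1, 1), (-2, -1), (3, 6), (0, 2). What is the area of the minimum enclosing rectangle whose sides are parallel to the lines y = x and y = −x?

18

In coordinates u = x + y, v = x − y the rectangle is axis-aligned; the map (x,y)→(u,v) scales areas by 2.
u-values: 2, -3, 9, 2; range = 9 − (-3) = 12.
v-values: 0, -1, -3, -2; range = 0 − (-3) = 3.
Area = (12 × 3) / 2 = 18.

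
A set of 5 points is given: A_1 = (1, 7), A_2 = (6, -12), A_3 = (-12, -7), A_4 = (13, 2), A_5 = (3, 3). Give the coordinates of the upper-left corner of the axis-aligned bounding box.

(-12, 7)

x-range [-12, 13], y-range [-12, 7].
The upper-left corner is (-12, 7).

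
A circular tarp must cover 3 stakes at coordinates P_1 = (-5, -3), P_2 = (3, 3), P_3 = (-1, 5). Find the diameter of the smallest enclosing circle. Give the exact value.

Side lengths²: P_1P_2² = 100, P_1P_3² = 80, P_2P_3² = 20.
Since P_1P_2² = 100 ≥ 80 + 20 = 100, the angle opposite P_1P_2 is not acute, so the smallest enclosing circle has P_1P_2 as diameter.
Centre = midpoint of P_1P_2 = (-1, 0), r² = 100/4 = 25.
Diameter = 2r = 2√25 = 10.

10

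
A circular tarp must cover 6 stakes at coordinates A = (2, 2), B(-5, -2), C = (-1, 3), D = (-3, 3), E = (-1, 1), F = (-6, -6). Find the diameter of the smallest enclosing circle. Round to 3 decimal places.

11.314

The minimum enclosing circle of a finite set is fixed by two of the points (as a diameter) or three (as a circumcircle).
The farthest pair is A–F with squared distance 128. The circle on this segment as diameter has centre (-2, -2) and r² = 128/4 = 32.
Check B: distance² to centre = 9 ≤ 32, so it lies inside.
All remaining points lie in this disk, and no smaller disk contains both endpoints, so this is the minimum enclosing circle.
Diameter = 2r = 2√32 ≈ 11.314.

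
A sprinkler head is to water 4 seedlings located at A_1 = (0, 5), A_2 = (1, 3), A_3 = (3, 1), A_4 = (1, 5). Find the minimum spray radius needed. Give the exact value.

The minimum enclosing circle of a finite set is fixed by two of the points (as a diameter) or three (as a circumcircle).
The farthest pair is A_1–A_3 with squared distance 25. The circle on this segment as diameter has centre (1.5, 3) and r² = 25/4 = 6.25.
Check A_2: distance² to centre = 0.25 ≤ 6.25, so it lies inside.
All remaining points lie in this disk, and no smaller disk contains both endpoints, so this is the minimum enclosing circle.
r = √(6.25) = 2.5.

2.5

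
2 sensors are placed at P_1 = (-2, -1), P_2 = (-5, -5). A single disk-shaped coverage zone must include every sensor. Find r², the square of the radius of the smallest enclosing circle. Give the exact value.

The smallest circle enclosing two points has them as diameter endpoints.
Centre = midpoint = (-3.5, -3); r² = |P_1P_2|²/4 = 25/4 = 6.25.

6.25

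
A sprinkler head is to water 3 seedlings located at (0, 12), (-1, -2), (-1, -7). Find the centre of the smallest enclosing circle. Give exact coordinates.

Call the three points A, B, C in the order given.
Side lengths²: AB² = 197, AC² = 362, BC² = 25.
Since AC² = 362 ≥ 197 + 25 = 222, the angle opposite AC is not acute, so the smallest enclosing circle has AC as diameter.
Centre = midpoint of AC = (-0.5, 2.5), r² = 362/4 = 90.5.
Centre = (-0.5, 2.5).

(-0.5, 2.5)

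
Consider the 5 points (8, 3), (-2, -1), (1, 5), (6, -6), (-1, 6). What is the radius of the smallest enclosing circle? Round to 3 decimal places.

The minimum enclosing circle of a finite set is fixed by two of the points (as a diameter) or three (as a circumcircle).
The farthest pair is (6, -6)–(-1, 6) with squared distance 193. The circle on this segment as diameter has centre (2.5, 0) and r² = 193/4 = 48.25.
Check (8, 3): distance² to centre = 39.25 ≤ 48.25, so it lies inside.
All remaining points lie in this disk, and no smaller disk contains both endpoints, so this is the minimum enclosing circle.
r = √(48.25) ≈ 6.946.

6.946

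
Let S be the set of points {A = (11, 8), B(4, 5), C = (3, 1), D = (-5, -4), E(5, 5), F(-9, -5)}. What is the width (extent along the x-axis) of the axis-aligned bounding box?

20

max x = 11, min x = -9, so width = 20.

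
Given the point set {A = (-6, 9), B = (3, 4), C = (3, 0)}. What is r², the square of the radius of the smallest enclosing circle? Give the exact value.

Side lengths²: AB² = 106, AC² = 162, BC² = 16.
Since AC² = 162 ≥ 106 + 16 = 122, the angle opposite AC is not acute, so the smallest enclosing circle has AC as diameter.
Centre = midpoint of AC = (-1.5, 4.5), r² = 162/4 = 40.5.

40.5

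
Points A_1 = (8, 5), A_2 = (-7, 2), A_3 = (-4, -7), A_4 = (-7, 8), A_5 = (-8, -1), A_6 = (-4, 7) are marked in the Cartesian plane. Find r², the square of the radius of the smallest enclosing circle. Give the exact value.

The minimum enclosing circle of a finite set is fixed by two of the points (as a diameter) or three (as a circumcircle).
The minimum enclosing circle is determined by three boundary points: A_1, A_3, A_4.
Their circumcentre is (-0.5, 1.5) with r² = 84.5.
The farthest remaining point A_5 is at distance² 62.5 ≤ 84.5.

84.5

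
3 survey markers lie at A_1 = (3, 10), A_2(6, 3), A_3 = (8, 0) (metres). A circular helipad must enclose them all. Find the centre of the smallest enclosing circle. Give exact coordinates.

(5.5, 5)

Side lengths²: A_1A_2² = 58, A_1A_3² = 125, A_2A_3² = 13.
Since A_1A_3² = 125 ≥ 58 + 13 = 71, the angle opposite A_1A_3 is not acute, so the smallest enclosing circle has A_1A_3 as diameter.
Centre = midpoint of A_1A_3 = (5.5, 5), r² = 125/4 = 31.25.
Centre = (5.5, 5).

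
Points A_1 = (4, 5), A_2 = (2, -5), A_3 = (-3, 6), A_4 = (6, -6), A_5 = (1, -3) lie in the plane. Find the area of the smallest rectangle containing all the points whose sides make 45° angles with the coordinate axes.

126

In coordinates u = x + y, v = x − y the rectangle is axis-aligned; the map (x,y)→(u,v) scales areas by 2.
u-values: 9, -3, 3, 0, -2; range = 9 − (-3) = 12.
v-values: -1, 7, -9, 12, 4; range = 12 − (-9) = 21.
Area = (12 × 21) / 2 = 126.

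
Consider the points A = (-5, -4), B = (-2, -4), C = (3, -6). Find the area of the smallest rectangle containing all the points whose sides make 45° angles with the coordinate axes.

In coordinates u = x + y, v = x − y the rectangle is axis-aligned; the map (x,y)→(u,v) scales areas by 2.
u-values: -9, -6, -3; range = -3 − (-9) = 6.
v-values: -1, 2, 9; range = 9 − (-1) = 10.
Area = (6 × 10) / 2 = 30.

30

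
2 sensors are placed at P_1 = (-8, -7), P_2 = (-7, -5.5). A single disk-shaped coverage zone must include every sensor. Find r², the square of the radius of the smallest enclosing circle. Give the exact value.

The smallest circle enclosing two points has them as diameter endpoints.
Centre = midpoint = (-7.5, -6.25); r² = |P_1P_2|²/4 = 3.25/4 = 0.8125.

0.8125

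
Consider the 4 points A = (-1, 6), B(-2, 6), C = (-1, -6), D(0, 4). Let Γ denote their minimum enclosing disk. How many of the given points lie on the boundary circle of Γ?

3

A smallest enclosing disk is always determined by at most three of the input points on its boundary.
The farthest pair is B–C with squared distance 145. The circle on this segment as diameter has centre (-1.5, 0) and r² = 145/4 = 36.25.
Check A: distance² to centre = 36.25 ≤ 36.25, so it lies inside.
All remaining points lie in this disk, and no smaller disk contains both endpoints, so this is the minimum enclosing circle.
The points at distance exactly r from the centre are A, B, C — 3 points.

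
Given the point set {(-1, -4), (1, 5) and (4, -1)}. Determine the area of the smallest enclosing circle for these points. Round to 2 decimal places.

66.76

Call the three points A, B, C in the order given.
Side lengths²: AB² = 85, AC² = 34, BC² = 45.
Since AB² = 85 ≥ 45 + 34 = 79, the angle opposite AB is not acute, so the smallest enclosing circle has AB as diameter.
Centre = midpoint of AB = (0, 0.5), r² = 85/4 = 21.25.
Area = π·r² = π·21.25 ≈ 66.76.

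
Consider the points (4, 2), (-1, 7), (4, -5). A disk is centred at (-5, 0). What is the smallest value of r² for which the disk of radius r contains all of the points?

The required radius is the distance from (-5, 0) to the farthest point.
Squared distances: 85, 65, 106.
Maximum is 106, attained at (4, -5).

106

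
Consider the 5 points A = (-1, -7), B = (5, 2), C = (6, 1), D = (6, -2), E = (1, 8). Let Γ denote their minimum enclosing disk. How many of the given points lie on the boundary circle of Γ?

2

By Welzl's lemma the MEC is supported by two points (diametrically opposite) or three points (on a circumcircle).
The farthest pair is A–E with squared distance 229. The circle on this segment as diameter has centre (0, 0.5) and r² = 229/4 = 57.25.
Check B: distance² to centre = 27.25 ≤ 57.25, so it lies inside.
All remaining points lie in this disk, and no smaller disk contains both endpoints, so this is the minimum enclosing circle.
The points at distance exactly r from the centre are A, E — 2 points.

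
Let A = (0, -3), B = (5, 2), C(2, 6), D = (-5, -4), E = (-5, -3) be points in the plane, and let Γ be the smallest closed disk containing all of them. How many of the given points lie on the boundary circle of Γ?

A smallest enclosing disk is always determined by at most three of the input points on its boundary.
The minimum enclosing circle is determined by three boundary points: B, C, D.
Their circumcentre is (-57/58, 37/58) with r² = 63325/1682.
The farthest remaining point E is at distance² 49405/1682 ≤ 63325/1682.
The points at distance exactly r from the centre are B, C, D — 3 points.

3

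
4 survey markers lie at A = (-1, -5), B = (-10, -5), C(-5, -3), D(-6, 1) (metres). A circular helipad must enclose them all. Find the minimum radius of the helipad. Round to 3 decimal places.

4.693

By Welzl's lemma the MEC is supported by two points (diametrically opposite) or three points (on a circumcircle).
The minimum enclosing circle is determined by three boundary points: A, B, D.
Their circumcentre is (-5.5, -11/3) with r² = 793/36.
The farthest remaining point C is at distance² 25/36 ≤ 793/36.
r = √(793/36) ≈ 4.693.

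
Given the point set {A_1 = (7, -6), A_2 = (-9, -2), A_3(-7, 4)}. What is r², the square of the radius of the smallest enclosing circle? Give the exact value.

Side lengths²: A_1A_2² = 272, A_1A_3² = 296, A_2A_3² = 40.
Since A_1A_3² = 296 < 272 + 40 = 312, the triangle is acute, so the smallest enclosing circle is the circumcircle.
Circumcentre = (-5/13, -20/13), r² = 12580/169.

12580/169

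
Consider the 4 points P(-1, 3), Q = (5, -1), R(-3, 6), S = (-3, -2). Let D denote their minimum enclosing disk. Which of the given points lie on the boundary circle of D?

The minimum enclosing circle is determined by three boundary points: Q, R, S.
Their circumcentre is (0.5625, 2) with r² = 28.69140625.
The farthest remaining point P is at distance² 3.44140625 ≤ 28.69140625.
The points at distance exactly r from the centre are Q, R, S — 3 points.

Q, R, S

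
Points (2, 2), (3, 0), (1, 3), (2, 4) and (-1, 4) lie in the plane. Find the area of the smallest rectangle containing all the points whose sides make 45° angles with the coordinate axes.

12

In coordinates u = x + y, v = x − y the rectangle is axis-aligned; the map (x,y)→(u,v) scales areas by 2.
u-values: 4, 3, 4, 6, 3; range = 6 − 3 = 3.
v-values: 0, 3, -2, -2, -5; range = 3 − (-5) = 8.
Area = (3 × 8) / 2 = 12.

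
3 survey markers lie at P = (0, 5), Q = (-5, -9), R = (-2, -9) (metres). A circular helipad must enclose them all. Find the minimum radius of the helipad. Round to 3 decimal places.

7.433

Side lengths²: PQ² = 221, PR² = 200, QR² = 9.
Since PQ² = 221 ≥ 200 + 9 = 209, the angle opposite PQ is not acute, so the smallest enclosing circle has PQ as diameter.
Centre = midpoint of PQ = (-2.5, -2), r² = 221/4 = 55.25.
r = √(55.25) ≈ 7.433.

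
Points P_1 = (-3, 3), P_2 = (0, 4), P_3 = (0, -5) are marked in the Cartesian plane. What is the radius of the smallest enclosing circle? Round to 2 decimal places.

Side lengths²: P_1P_2² = 10, P_1P_3² = 73, P_2P_3² = 81.
Since P_2P_3² = 81 < 73 + 10 = 83, the triangle is acute, so the smallest enclosing circle is the circumcircle.
Circumcentre = (-1/6, -0.5), r² = 365/18.
r = √(365/18) ≈ 4.50.

4.50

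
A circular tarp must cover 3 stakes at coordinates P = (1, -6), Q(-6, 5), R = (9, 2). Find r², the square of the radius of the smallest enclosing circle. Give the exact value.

Side lengths²: PQ² = 170, PR² = 128, QR² = 234.
Since QR² = 234 < 170 + 128 = 298, the triangle is acute, so the smallest enclosing circle is the circumcircle.
Circumcentre = (7/6, 11/6), r² = 1105/18.

1105/18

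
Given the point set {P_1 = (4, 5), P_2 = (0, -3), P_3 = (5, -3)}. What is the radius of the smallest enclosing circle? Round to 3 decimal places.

4.507

Side lengths²: P_1P_2² = 80, P_1P_3² = 65, P_2P_3² = 25.
Since P_1P_2² = 80 < 65 + 25 = 90, the triangle is acute, so the smallest enclosing circle is the circumcircle.
Circumcentre = (2.5, 0.75), r² = 20.3125.
r = √(20.3125) ≈ 4.507.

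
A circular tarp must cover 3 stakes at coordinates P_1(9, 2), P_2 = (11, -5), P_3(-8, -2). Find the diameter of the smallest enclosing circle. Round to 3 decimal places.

19.235

Side lengths²: P_1P_2² = 53, P_1P_3² = 305, P_2P_3² = 370.
Since P_2P_3² = 370 ≥ 305 + 53 = 358, the angle opposite P_2P_3 is not acute, so the smallest enclosing circle has P_2P_3 as diameter.
Centre = midpoint of P_2P_3 = (1.5, -3.5), r² = 370/4 = 92.5.
Diameter = 2r = 2√(92.5) ≈ 19.235.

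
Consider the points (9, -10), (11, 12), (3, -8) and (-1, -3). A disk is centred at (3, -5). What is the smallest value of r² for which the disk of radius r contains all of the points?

353

The required radius is the distance from (3, -5) to the farthest point.
Squared distances: 61, 353, 9, 20.
Maximum is 353, attained at (11, 12).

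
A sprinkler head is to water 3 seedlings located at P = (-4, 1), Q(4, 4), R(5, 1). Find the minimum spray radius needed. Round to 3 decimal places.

4.503

Side lengths²: PQ² = 73, PR² = 81, QR² = 10.
Since PR² = 81 < 73 + 10 = 83, the triangle is acute, so the smallest enclosing circle is the circumcircle.
Circumcentre = (0.5, 7/6), r² = 365/18.
r = √(365/18) ≈ 4.503.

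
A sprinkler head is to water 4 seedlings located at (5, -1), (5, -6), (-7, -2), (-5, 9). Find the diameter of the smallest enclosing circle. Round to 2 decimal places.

18.03

The minimum enclosing circle of a finite set is fixed by two of the points (as a diameter) or three (as a circumcircle).
The farthest pair is (5, -6)–(-5, 9) with squared distance 325. The circle on this segment as diameter has centre (0, 1.5) and r² = 325/4 = 81.25.
Check (5, -1): distance² to centre = 31.25 ≤ 81.25, so it lies inside.
All remaining points lie in this disk, and no smaller disk contains both endpoints, so this is the minimum enclosing circle.
Diameter = 2r = 2√(81.25) ≈ 18.03.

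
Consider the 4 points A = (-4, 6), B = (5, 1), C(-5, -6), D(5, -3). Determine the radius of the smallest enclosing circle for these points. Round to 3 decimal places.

6.838

A smallest enclosing disk is always determined by at most three of the input points on its boundary.
The minimum enclosing circle is determined by three boundary points: A, C, D.
Their circumcentre is (-33/26, -7/26) with r² = 15805/338.
The farthest remaining point B is at distance² 13829/338 ≤ 15805/338.
r = √(15805/338) ≈ 6.838.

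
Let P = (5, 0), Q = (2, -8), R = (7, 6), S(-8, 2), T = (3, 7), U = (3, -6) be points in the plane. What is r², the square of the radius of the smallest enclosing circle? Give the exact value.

53261/722

The minimum enclosing circle of a finite set is fixed by two of the points (as a diameter) or three (as a circumcircle).
The minimum enclosing circle is determined by three boundary points: Q, R, S.
Their circumcentre is (17/38, 17/38) with r² = 53261/722.
The farthest remaining point T is at distance² 35705/722 ≤ 53261/722.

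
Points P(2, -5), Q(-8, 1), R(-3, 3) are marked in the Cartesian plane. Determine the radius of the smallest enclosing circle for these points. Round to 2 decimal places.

Side lengths²: PQ² = 136, PR² = 89, QR² = 29.
Since PQ² = 136 ≥ 89 + 29 = 118, the angle opposite PQ is not acute, so the smallest enclosing circle has PQ as diameter.
Centre = midpoint of PQ = (-3, -2), r² = 136/4 = 34.
r = √34 ≈ 5.83.

5.83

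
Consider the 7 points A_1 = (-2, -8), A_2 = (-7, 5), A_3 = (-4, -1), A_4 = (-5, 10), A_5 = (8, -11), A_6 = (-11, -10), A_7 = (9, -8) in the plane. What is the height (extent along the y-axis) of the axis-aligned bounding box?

21

max y = 10, min y = -11, so height = 21.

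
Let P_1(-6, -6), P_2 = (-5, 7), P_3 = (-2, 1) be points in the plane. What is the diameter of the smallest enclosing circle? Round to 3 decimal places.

13.038

Side lengths²: P_1P_2² = 170, P_1P_3² = 65, P_2P_3² = 45.
Since P_1P_2² = 170 ≥ 65 + 45 = 110, the angle opposite P_1P_2 is not acute, so the smallest enclosing circle has P_1P_2 as diameter.
Centre = midpoint of P_1P_2 = (-5.5, 0.5), r² = 170/4 = 42.5.
Diameter = 2r = 2√(42.5) ≈ 13.038.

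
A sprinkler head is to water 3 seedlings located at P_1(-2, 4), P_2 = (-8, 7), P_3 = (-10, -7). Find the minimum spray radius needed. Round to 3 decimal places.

Side lengths²: P_1P_2² = 45, P_1P_3² = 185, P_2P_3² = 200.
Since P_2P_3² = 200 < 185 + 45 = 230, the triangle is acute, so the smallest enclosing circle is the circumcircle.
Circumcentre = (-47/6, -1/6), r² = 925/18.
r = √(925/18) ≈ 7.169.

7.169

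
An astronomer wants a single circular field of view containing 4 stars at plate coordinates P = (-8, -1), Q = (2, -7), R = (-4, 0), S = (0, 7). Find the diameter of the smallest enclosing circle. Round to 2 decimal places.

14.58

A smallest enclosing disk is always determined by at most three of the input points on its boundary.
The minimum enclosing circle is determined by three boundary points: P, Q, S.
Their circumcentre is (-0.75, -0.25) with r² = 53.125.
The farthest remaining point R is at distance² 10.625 ≤ 53.125.
Diameter = 2r = 2√(53.125) ≈ 14.58.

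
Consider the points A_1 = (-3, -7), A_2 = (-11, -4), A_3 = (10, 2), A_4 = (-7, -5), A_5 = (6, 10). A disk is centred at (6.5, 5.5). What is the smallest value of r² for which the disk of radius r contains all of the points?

The required radius is the distance from (6.5, 5.5) to the farthest point.
Squared distances: 246.5, 396.5, 24.5, 292.5, 20.5.
Maximum is 396.5, attained at A_2.

396.5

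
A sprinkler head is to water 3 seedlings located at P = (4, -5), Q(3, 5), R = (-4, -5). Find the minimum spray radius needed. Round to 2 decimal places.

6.13

Side lengths²: PQ² = 101, PR² = 64, QR² = 149.
Since QR² = 149 < 101 + 64 = 165, the triangle is acute, so the smallest enclosing circle is the circumcircle.
Circumcentre = (0, -0.35), r² = 37.6225.
r = √(37.6225) ≈ 6.13.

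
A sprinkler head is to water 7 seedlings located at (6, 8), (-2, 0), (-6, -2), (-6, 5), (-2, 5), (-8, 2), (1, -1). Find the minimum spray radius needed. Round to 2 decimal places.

By Welzl's lemma the MEC is supported by two points (diametrically opposite) or three points (on a circumcircle).
The minimum enclosing circle is determined by three boundary points: (6, 8), (-6, -2), (-8, 2).
Their circumcentre is (-5/17, 57/17) with r² = 17690/289.
The farthest remaining point (-6, 5) is at distance² 10193/289 ≤ 17690/289.
r = √(17690/289) ≈ 7.82.

7.82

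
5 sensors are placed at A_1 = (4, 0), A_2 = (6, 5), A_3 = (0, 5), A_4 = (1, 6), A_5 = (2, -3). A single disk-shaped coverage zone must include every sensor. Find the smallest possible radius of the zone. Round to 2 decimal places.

4.69

The minimum enclosing circle of a finite set is fixed by two of the points (as a diameter) or three (as a circumcircle).
The minimum enclosing circle is determined by three boundary points: A_2, A_4, A_5.
Their circumcentre is (30/11, 18/11) with r² = 2665/121.
The farthest remaining point A_3 is at distance² 2269/121 ≤ 2665/121.
r = √(2665/121) ≈ 4.69.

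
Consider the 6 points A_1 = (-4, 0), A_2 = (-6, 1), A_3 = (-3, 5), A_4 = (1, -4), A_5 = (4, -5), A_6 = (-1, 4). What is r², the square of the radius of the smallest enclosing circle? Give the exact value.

By Welzl's lemma the MEC is supported by two points (diametrically opposite) or three points (on a circumcircle).
The minimum enclosing circle is determined by three boundary points: A_2, A_3, A_5.
Their circumcentre is (-1/58, -21/58) with r² = 63325/1682.
The farthest remaining point A_6 is at distance² 33629/1682 ≤ 63325/1682.

63325/1682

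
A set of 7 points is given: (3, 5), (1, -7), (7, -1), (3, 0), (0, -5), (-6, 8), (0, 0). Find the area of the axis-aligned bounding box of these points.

195

x ranges over [-6, 7], width 13.
y ranges over [-7, 8], height 15.
Area = 13 × 15 = 195.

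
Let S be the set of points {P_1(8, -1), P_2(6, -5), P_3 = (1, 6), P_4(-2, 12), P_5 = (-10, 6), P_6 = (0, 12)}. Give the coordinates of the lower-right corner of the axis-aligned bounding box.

x-range [-10, 8], y-range [-5, 12].
The lower-right corner is (8, -5).

(8, -5)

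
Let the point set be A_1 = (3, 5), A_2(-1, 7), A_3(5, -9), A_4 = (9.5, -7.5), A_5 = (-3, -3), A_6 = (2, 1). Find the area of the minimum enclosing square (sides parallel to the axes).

256

The bounding box has width 12.5 and height 16.
An axis-aligned square enclosing the set must have side ≥ max(width, height).
So the minimum side is max(12.5, 16) = 16.
Area = 16² = 256.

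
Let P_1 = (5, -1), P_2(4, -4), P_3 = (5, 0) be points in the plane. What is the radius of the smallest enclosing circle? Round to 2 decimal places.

2.06

Side lengths²: P_1P_2² = 10, P_1P_3² = 1, P_2P_3² = 17.
Since P_2P_3² = 17 ≥ 10 + 1 = 11, the angle opposite P_2P_3 is not acute, so the smallest enclosing circle has P_2P_3 as diameter.
Centre = midpoint of P_2P_3 = (4.5, -2), r² = 17/4 = 4.25.
r = √(4.25) ≈ 2.06.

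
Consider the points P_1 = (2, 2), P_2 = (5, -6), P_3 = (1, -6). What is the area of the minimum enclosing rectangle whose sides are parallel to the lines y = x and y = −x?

In coordinates u = x + y, v = x − y the rectangle is axis-aligned; the map (x,y)→(u,v) scales areas by 2.
u-values: 4, -1, -5; range = 4 − (-5) = 9.
v-values: 0, 11, 7; range = 11 − 0 = 11.
Area = (9 × 11) / 2 = 49.5.

49.5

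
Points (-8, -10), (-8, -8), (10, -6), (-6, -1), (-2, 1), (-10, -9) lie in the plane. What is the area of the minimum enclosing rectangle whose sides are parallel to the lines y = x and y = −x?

241.5

In coordinates u = x + y, v = x − y the rectangle is axis-aligned; the map (x,y)→(u,v) scales areas by 2.
u-values: -18, -16, 4, -7, -1, -19; range = 4 − (-19) = 23.
v-values: 2, 0, 16, -5, -3, -1; range = 16 − (-5) = 21.
Area = (23 × 21) / 2 = 241.5.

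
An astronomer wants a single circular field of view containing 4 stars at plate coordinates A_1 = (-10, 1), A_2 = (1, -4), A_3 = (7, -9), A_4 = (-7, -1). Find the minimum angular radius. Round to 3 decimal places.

A smallest enclosing disk is always determined by at most three of the input points on its boundary.
The farthest pair is A_1–A_3 with squared distance 389. The circle on this segment as diameter has centre (-1.5, -4) and r² = 389/4 = 97.25.
Check A_2: distance² to centre = 6.25 ≤ 97.25, so it lies inside.
All remaining points lie in this disk, and no smaller disk contains both endpoints, so this is the minimum enclosing circle.
r = √(97.25) ≈ 9.862.

9.862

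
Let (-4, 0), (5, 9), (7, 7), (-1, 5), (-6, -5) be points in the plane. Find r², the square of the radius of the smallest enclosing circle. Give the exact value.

79.3768

The minimum enclosing circle is determined by three boundary points: (5, 9), (7, 7), (-6, -5).
Their circumcentre is (-0.22, 1.78) with r² = 79.3768.
The farthest remaining point (-4, 0) is at distance² 17.4568 ≤ 79.3768.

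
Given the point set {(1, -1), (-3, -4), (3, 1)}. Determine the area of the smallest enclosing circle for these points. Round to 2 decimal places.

47.91

Call the three points A, B, C in the order given.
Side lengths²: AB² = 25, AC² = 8, BC² = 61.
Since BC² = 61 ≥ 25 + 8 = 33, the angle opposite BC is not acute, so the smallest enclosing circle has BC as diameter.
Centre = midpoint of BC = (0, -1.5), r² = 61/4 = 15.25.
Area = π·r² = π·15.25 ≈ 47.91.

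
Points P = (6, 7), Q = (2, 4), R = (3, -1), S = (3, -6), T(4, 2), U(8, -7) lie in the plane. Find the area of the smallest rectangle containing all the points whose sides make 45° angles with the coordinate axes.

In coordinates u = x + y, v = x − y the rectangle is axis-aligned; the map (x,y)→(u,v) scales areas by 2.
u-values: 13, 6, 2, -3, 6, 1; range = 13 − (-3) = 16.
v-values: -1, -2, 4, 9, 2, 15; range = 15 − (-2) = 17.
Area = (16 × 17) / 2 = 136.

136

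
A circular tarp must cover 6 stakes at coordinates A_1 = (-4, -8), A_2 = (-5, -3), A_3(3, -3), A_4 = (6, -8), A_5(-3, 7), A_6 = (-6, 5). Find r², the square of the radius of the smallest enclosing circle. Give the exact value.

69173/882

The minimum enclosing circle is determined by three boundary points: A_4, A_5, A_6.
Their circumcentre is (13/42, -17/14) with r² = 69173/882.
The farthest remaining point A_1 is at distance² 56993/882 ≤ 69173/882.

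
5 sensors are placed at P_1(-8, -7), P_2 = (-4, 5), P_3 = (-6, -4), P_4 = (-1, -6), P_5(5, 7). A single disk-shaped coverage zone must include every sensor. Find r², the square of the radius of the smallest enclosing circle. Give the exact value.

91.25

By Welzl's lemma the MEC is supported by two points (diametrically opposite) or three points (on a circumcircle).
The farthest pair is P_1–P_5 with squared distance 365. The circle on this segment as diameter has centre (-1.5, 0) and r² = 365/4 = 91.25.
Check P_2: distance² to centre = 31.25 ≤ 91.25, so it lies inside.
All remaining points lie in this disk, and no smaller disk contains both endpoints, so this is the minimum enclosing circle.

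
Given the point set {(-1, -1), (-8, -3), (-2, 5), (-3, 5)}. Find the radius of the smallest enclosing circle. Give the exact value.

5

By Welzl's lemma the MEC is supported by two points (diametrically opposite) or three points (on a circumcircle).
The farthest pair is (-8, -3)–(-2, 5) with squared distance 100. The circle on this segment as diameter has centre (-5, 1) and r² = 100/4 = 25.
Check (-1, -1): distance² to centre = 20 ≤ 25, so it lies inside.
All remaining points lie in this disk, and no smaller disk contains both endpoints, so this is the minimum enclosing circle.
r = √25 = 5.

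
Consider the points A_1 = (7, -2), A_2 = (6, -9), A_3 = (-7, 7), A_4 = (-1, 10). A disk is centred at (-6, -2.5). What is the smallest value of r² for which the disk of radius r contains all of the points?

The required radius is the distance from (-6, -2.5) to the farthest point.
Squared distances: 169.25, 186.25, 91.25, 181.25.
Maximum is 186.25, attained at A_2.

186.25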